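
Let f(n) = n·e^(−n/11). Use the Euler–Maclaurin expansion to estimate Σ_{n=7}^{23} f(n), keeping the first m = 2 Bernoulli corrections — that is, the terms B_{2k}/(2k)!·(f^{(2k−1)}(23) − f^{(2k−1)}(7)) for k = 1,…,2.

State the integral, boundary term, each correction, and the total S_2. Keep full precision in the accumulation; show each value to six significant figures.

Integral: ∫_7^23 x·e^(−x/11) dx = 58.5673.
Endpoint term: (f(7) + f(23))/2 = (3.70449 + 2.84222)/2 = 3.27336.
Running total after boundary: 61.8406.
Order-1 term: 1/12 · (-0.134809 − 0.192441) = -0.0272708.
Running total after k=1: 61.8134.
Order-2 term: −1/720 · (0.000928435 − 0.0103378) = 1.30685e-05.

S_2 ≈ 61.8134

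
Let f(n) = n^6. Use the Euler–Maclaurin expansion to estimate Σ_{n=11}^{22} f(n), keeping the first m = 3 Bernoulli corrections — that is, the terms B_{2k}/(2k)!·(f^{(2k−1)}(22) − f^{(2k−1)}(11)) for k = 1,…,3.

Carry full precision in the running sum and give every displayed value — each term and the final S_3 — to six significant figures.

S_3 ≈ 4.13623e+08

∫_11^22 x^6 dx evaluates to 3.53553e+08.
Endpoint term: (f(11) + f(22))/2 = (1.77156e+06 + 1.13380e+08)/2 = 5.75757e+07.
Running total after boundary: 4.11129e+08.
Correction k=1: B_{2}/2! · (f^{(1)}(22) − f^{(1)}(11)) = 1/12 · (3.09218e+07 − 966306) = 2.49629e+06.
After k=1: 4.13625e+08.
Correction k=2: B_{4}/4! · (f^{(3)}(22) − f^{(3)}(11)) = −1/720 · (1.27776e+06 − 159720) = -1552.83.
After k=2: 4.13623e+08.
Correction k=3: B_{6}/6! · (f^{(5)}(22) − f^{(5)}(11)) = 1/30240 · (15840.0 − 7920.00) = 0.261905.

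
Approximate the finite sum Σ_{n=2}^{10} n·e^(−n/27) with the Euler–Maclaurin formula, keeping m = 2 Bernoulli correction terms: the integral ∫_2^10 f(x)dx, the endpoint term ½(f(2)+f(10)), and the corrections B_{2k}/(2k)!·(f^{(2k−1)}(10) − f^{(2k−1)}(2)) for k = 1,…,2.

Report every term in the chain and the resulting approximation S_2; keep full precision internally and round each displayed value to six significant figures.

S_2 ≈ 41.6536

Integral: ∫_2^10 x·e^(−x/27) dx = 37.3080.
½[f(2) + f(10)] = ½[1.85721 + 6.90479] = 4.38100.
Running total after boundary: 41.6890.
Correction k=1: B_{2}/2! · (f^{(1)}(10) − f^{(1)}(2)) = 1/12 · (0.434746 − 0.859818) = -0.0354226.
After k=1: 41.6536.
Correction k=2: B_{4}/4! · (f^{(3)}(10) − f^{(3)}(2)) = −1/720 · (0.00249068 − 0.00372706) = 1.71719e-06.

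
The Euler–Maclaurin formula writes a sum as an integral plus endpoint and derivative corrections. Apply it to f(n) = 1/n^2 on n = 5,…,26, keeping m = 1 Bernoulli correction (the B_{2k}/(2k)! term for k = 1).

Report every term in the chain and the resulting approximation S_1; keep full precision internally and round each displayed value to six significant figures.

S_1 ≈ 0.183602

Integral: ∫_5^26 1/x^2 dx = 0.161538.
Boundary: ½(f(5) + f(26)) = ½(0.0400000 + 0.00147929) = 0.0207396.
Running total after boundary: 0.182278.
k=1: B_{2}/(2)! × [f^{(1)}(26) − f^{(1)}(5)] = 1/12 × (-0.000113792 − (-0.0160000)) = 0.00132385.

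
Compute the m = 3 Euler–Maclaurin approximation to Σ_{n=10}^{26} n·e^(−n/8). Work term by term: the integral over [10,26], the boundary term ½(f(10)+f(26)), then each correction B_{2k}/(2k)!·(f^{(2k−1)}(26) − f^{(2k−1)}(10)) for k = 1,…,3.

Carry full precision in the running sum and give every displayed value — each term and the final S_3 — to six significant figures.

Integral: ∫_10^26 x·e^(−x/8) dx = 30.7101.
Boundary: ½(f(10) + f(26)) = ½(2.86505 + 1.00813) = 1.93659.
Integral + boundary = 32.6467.
Correction k=1: B_{2}/2! · (f^{(1)}(26) − f^{(1)}(10)) = 1/12 · (-0.0872420 − (-0.0716262)) = -0.00130131.
After k=1: 32.6454.
Correction k=2: B_{4}/4! · (f^{(3)}(26) − f^{(3)}(10)) = −1/720 · (-0.000151462 − 0.00783412) = 1.10911e-05.
After k=2: 32.6454.
Correction k=3: B_{6}/6! · (f^{(5)}(26) − f^{(5)}(10)) = 1/30240 · (1.65661e-05 − 0.000262303) = -8.12622e-09.

S_3 ≈ 32.6454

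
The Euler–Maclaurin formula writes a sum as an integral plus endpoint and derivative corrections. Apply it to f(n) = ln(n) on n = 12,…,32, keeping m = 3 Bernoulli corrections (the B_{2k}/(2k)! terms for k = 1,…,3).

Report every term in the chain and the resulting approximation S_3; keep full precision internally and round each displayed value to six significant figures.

S_3 ≈ 64.0557

∫_12^32 ln(x) dx evaluates to 61.0847.
Endpoint term: (f(12) + f(32))/2 = (2.48491 + 3.46574)/2 = 2.97532.
Running total after boundary: 64.0600.
k=1: B_{2}/(2)! × [f^{(1)}(32) − f^{(1)}(12)] = 1/12 × (0.0312500 − 0.0833333) = -0.00434028.
Running total after k=1: 64.0557.
k=2: B_{4}/(4)! × [f^{(3)}(32) − f^{(3)}(12)] = −1/720 × (6.10352e-05 − 0.00115741) = 1.52274e-06.
Running total after k=2: 64.0557.
k=3: B_{6}/(6)! × [f^{(5)}(32) − f^{(5)}(12)] = 1/30240 × (7.15256e-07 − 9.64506e-05) = -3.16585e-09.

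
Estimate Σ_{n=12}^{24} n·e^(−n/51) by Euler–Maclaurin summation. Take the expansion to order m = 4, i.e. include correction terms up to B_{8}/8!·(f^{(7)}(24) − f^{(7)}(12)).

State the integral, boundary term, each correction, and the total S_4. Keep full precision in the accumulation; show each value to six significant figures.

∫_12^24 x·e^(−x/51) dx evaluates to 150.129.
½[f(12) + f(24)] = ½[9.48406 + 14.9912] = 12.2376.
Integral + boundary = 162.367.
k=1: B_{2}/(2)! × [f^{(1)}(24) − f^{(1)}(12)] = 1/12 × (0.330689 − 0.604376) = -0.0228073.
After k=1: 162.344.
k=2: B_{4}/(4)! × [f^{(3)}(24) − f^{(3)}(12)] = −1/720 × (0.000607443 − 0.000840082) = 3.23110e-07.
After k=2: 162.344.
k=3: B_{6}/(6)! × [f^{(5)}(24) − f^{(5)}(12)] = 1/30240 × (4.18203e-07 − 5.56632e-07) = -4.57769e-12.
After k=3: 162.344.
k=4: B_{8}/(8)! × [f^{(7)}(24) − f^{(7)}(12)] = −1/1209600 × (2.31782e-10 − 3.03837e-10) = 5.95697e-17.

S_4 ≈ 162.344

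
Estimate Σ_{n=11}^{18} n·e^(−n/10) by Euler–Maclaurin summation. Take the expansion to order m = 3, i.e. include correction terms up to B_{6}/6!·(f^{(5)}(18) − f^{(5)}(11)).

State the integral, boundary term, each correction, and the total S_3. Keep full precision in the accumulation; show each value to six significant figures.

S_3 ≈ 26.9295

∫_11^18 x·e^(−x/10) dx evaluates to 23.6192.
½[f(11) + f(18)] = ½[3.66158 + 2.97538] = 3.31848.
Running total after boundary: 26.9377.
Order-1 term: 1/12 · (-0.132239 − (-0.0332871)) = -0.00824600.
Partial sum through k=1: 26.9295.
Order-2 term: −1/720 · (0.00198359 − 0.00632455) = 6.02912e-06.
Partial sum through k=2: 26.9295.
Order-3 term: 1/30240 · (5.28956e-05 − 0.000129820) = -2.54379e-09.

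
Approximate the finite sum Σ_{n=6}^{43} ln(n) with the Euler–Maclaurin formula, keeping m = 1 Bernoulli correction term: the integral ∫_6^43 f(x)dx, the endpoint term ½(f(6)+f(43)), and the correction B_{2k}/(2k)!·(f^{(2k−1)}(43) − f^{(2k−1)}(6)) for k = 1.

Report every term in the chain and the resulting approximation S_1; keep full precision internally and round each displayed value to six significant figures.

The integral term ∫_6^43 ln(x) dx = 113.981.
Boundary: ½(f(6) + f(43)) = ½(1.79176 + 3.76120) = 2.77648.
Running total after boundary: 116.758.
Correction k=1: B_{2}/2! · (f^{(1)}(43) − f^{(1)}(6)) = 1/12 · (0.0232558 − 0.166667) = -0.0119509.

S_1 ≈ 116.746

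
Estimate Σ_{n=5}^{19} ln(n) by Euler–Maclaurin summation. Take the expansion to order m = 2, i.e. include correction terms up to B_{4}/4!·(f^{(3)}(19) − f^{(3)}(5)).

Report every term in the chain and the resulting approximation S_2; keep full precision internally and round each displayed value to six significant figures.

The integral term ∫_5^19 ln(x) dx = 33.8972.
½[f(5) + f(19)] = ½[1.60944 + 2.94444] = 2.27694.
Running total after boundary: 36.1741.
k=1: B_{2}/(2)! × [f^{(1)}(19) − f^{(1)}(5)] = 1/12 × (0.0526316 − 0.200000) = -0.0122807.
Running total after k=1: 36.1618.
k=2: B_{4}/(4)! × [f^{(3)}(19) − f^{(3)}(5)] = −1/720 × (0.000291588 − 0.0160000) = 2.18172e-05.

S_2 ≈ 36.1618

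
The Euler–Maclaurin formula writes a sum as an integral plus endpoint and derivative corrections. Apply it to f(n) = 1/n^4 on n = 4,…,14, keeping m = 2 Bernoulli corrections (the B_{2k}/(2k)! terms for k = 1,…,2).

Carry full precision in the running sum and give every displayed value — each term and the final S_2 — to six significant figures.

∫_4^14 1/x^4 dx evaluates to 0.00508686.
Boundary: ½(f(4) + f(14)) = ½(0.00390625 + 2.60308e-05) = 0.00196614.
So far: 0.00705300.
Order-1 term: 1/12 · (-7.43738e-06 − (-0.00390625)) = 0.000324901.
After k=1: 0.00737790.
Order-2 term: −1/720 · (-1.13837e-06 − (-0.00732422)) = -1.01709e-05.

S_2 ≈ 0.00736773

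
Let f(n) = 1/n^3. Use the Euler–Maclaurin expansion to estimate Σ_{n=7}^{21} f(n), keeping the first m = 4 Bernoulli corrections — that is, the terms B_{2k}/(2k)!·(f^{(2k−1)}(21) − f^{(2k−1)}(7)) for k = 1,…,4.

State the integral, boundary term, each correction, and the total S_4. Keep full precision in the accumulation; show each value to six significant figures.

S_4 ≈ 0.0106842

∫_7^21 1/x^3 dx evaluates to 0.00907029.
Boundary: ½(f(7) + f(21)) = ½(0.00291545 + 0.000107980) = 0.00151172.
So far: 0.0105820.
Correction k=1: B_{2}/2! · (f^{(1)}(21) − f^{(1)}(7)) = 1/12 · (-1.54257e-05 − (-0.00124948)) = 0.000102838.
Running total after k=1: 0.0106848.
Correction k=2: B_{4}/4! · (f^{(3)}(21) − f^{(3)}(7)) = −1/720 · (-6.99577e-07 − (-0.000509992)) = -7.07350e-07.
Running total after k=2: 0.0106841.
Correction k=3: B_{6}/6! · (f^{(5)}(21) − f^{(5)}(7)) = 1/30240 · (-6.66264e-08 − (-0.000437136)) = 1.44533e-08.
Running total after k=3: 0.0106842.
Correction k=4: B_{8}/8! · (f^{(7)}(21) − f^{(7)}(7)) = −1/1209600 · (-1.08778e-08 − (-0.000642322)) = -5.31011e-10.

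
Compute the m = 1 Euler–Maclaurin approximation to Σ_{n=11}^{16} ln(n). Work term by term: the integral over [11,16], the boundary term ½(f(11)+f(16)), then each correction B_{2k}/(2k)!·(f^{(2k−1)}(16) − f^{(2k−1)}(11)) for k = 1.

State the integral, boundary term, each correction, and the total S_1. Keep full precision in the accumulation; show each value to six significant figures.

S_1 ≈ 15.5674

Integral: ∫_11^16 ln(x) dx = 12.9846.
Endpoint term: (f(11) + f(16))/2 = (2.39790 + 2.77259)/2 = 2.58524.
So far: 15.5698.
Correction k=1: B_{2}/2! · (f^{(1)}(16) − f^{(1)}(11)) = 1/12 · (0.0625000 − 0.0909091) = -0.00236742.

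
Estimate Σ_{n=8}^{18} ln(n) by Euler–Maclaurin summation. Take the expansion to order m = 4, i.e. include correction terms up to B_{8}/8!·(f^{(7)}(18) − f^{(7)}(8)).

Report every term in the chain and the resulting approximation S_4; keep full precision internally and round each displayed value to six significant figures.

S_4 ≈ 27.8703

The integral term ∫_8^18 ln(x) dx = 25.3912.
Endpoint term: (f(8) + f(18))/2 = (2.07944 + 2.89037)/2 = 2.48491.
Running total after boundary: 27.8761.
Order-1 term: 1/12 · (0.0555556 − 0.125000) = -0.00578704.
Partial sum through k=1: 27.8703.
Order-2 term: −1/720 · (0.000342936 − 0.00390625) = 4.94905e-06.
Partial sum through k=2: 27.8703.
Order-3 term: 1/30240 · (1.27013e-05 − 0.000732422) = -2.38003e-08.
Partial sum through k=3: 27.8703.
Order-4 term: −1/1209600 · (1.17605e-06 − 0.000343323) = 2.82859e-10.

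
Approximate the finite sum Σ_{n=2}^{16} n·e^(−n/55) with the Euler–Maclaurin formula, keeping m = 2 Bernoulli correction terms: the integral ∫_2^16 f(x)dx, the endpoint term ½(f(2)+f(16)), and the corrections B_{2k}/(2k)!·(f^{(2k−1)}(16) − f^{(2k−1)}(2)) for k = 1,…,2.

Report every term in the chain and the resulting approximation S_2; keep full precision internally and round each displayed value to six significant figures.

Integral: ∫_2^16 x·e^(−x/55) dx = 103.734.
Boundary: ½(f(2) + f(16)) = ½(1.92858 + 11.9613) = 6.94496.
Integral + boundary = 110.679.
k=1: B_{2}/(2)! × [f^{(1)}(16) − f^{(1)}(2)] = 1/12 × (0.530105 − 0.929225) = -0.0332600.
Partial sum through k=1: 110.645.
k=2: B_{4}/(4)! × [f^{(3)}(16) − f^{(3)}(2)] = −1/720 × (0.000669511 − 0.000944728) = 3.82246e-07.

S_2 ≈ 110.645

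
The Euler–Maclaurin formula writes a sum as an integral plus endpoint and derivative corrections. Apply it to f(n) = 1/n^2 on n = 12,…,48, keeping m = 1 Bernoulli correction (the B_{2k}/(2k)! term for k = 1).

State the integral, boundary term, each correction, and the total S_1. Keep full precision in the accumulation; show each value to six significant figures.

S_1 ≈ 0.0662842

The integral term ∫_12^48 1/x^2 dx = 0.0625000.
Endpoint term: (f(12) + f(48))/2 = (0.00694444 + 0.000434028)/2 = 0.00368924.
So far: 0.0661892.
Order-1 term: 1/12 · (-1.80845e-05 − (-0.00115741)) = 9.49436e-05.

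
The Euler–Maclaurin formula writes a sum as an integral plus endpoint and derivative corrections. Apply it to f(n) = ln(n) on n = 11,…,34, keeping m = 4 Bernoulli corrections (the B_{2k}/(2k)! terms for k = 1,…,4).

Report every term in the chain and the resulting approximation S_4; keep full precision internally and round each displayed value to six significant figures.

Integral: ∫_11^34 ln(x) dx = 70.5194.
Endpoint term: (f(11) + f(34))/2 = (2.39790 + 3.52636)/2 = 2.96213.
Integral + boundary = 73.4815.
Correction k=1: B_{2}/2! · (f^{(1)}(34) − f^{(1)}(11)) = 1/12 · (0.0294118 − 0.0909091) = -0.00512478.
Running total after k=1: 73.4764.
Correction k=2: B_{4}/4! · (f^{(3)}(34) − f^{(3)}(11)) = −1/720 · (5.08854e-05 − 0.00150263) = 2.01631e-06.
Running total after k=2: 73.4764.
Correction k=3: B_{6}/6! · (f^{(5)}(34) − f^{(5)}(11)) = 1/30240 · (5.28222e-07 − 0.000149021) = -4.91048e-09.
Running total after k=3: 73.4764.
Correction k=4: B_{8}/8! · (f^{(7)}(34) − f^{(7)}(11)) = −1/1209600 · (1.37082e-08 − 3.69474e-05) = 3.05338e-11.

S_4 ≈ 73.4764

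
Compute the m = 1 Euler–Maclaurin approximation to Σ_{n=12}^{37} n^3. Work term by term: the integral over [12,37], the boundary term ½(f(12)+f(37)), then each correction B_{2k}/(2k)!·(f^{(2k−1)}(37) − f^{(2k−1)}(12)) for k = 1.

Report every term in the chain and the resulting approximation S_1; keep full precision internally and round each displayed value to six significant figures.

The integral term ∫_12^37 x^3 dx = 463356.
Endpoint term: (f(12) + f(37))/2 = (1728.00 + 50653.0)/2 = 26190.5.
So far: 489547.
k=1: B_{2}/(2)! × [f^{(1)}(37) − f^{(1)}(12)] = 1/12 × (4107.00 − 432.000) = 306.250.

S_1 ≈ 489853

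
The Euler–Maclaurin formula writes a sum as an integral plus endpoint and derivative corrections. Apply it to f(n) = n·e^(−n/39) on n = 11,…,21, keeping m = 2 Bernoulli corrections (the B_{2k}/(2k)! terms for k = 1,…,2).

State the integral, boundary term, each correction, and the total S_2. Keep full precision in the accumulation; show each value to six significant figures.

Integral: ∫_11^21 x·e^(−x/39) dx = 105.028.
Boundary: ½(f(11) + f(21)) = ½(8.29659 + 12.2566) = 10.2766.
Running total after boundary: 115.304.
Correction k=1: B_{2}/2! · (f^{(1)}(21) − f^{(1)}(11)) = 1/12 · (0.269375 − 0.541502) = -0.0226773.
Partial sum through k=1: 115.282.
Correction k=2: B_{4}/4! · (f^{(3)}(21) − f^{(3)}(11)) = −1/720 · (0.000944553 − 0.00134778) = 5.60036e-07.

S_2 ≈ 115.282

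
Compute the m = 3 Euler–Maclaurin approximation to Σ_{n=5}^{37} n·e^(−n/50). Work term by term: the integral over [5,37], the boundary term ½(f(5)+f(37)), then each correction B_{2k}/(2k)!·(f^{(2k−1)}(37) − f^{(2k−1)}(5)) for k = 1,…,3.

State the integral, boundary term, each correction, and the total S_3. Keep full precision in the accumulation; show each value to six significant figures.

S_3 ≈ 423.889

Integral: ∫_5^37 x·e^(−x/50) dx = 412.857.
Endpoint term: (f(5) + f(37))/2 = (4.52419 + 17.6532)/2 = 11.0887.
Running total after boundary: 423.946.
Correction k=1: B_{2}/2! · (f^{(1)}(37) − f^{(1)}(5)) = 1/12 · (0.124050 − 0.814354) = -0.0575253.
Running total after k=1: 423.889.
Correction k=2: B_{4}/4! · (f^{(3)}(37) − f^{(3)}(5)) = −1/720 · (0.000431311 − 0.00104961) = 8.58751e-07.
Running total after k=2: 423.889.
Correction k=3: B_{6}/6! · (f^{(5)}(37) − f^{(5)}(5)) = 1/30240 · (3.25201e-07 − 7.09393e-07) = -1.27048e-11.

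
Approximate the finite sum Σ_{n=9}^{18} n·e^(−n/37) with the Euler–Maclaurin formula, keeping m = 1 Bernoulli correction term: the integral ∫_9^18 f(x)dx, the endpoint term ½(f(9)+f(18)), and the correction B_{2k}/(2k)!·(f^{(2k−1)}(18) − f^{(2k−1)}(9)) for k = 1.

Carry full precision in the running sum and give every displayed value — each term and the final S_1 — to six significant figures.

S_1 ≈ 92.4610

The integral term ∫_9^18 x·e^(−x/37) dx = 83.4228.
Boundary: ½(f(9) + f(18)) = ½(7.05673 + 11.0661) = 9.06141.
So far: 92.4842.
k=1: B_{2}/(2)! × [f^{(1)}(18) − f^{(1)}(9)] = 1/12 × (0.315699 − 0.593358) = -0.0231383.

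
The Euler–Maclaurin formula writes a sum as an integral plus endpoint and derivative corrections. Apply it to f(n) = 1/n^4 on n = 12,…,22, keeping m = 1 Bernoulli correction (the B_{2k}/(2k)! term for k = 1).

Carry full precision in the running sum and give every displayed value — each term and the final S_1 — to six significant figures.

Integral: ∫_12^22 1/x^4 dx = 0.000161596.
Boundary: ½(f(12) + f(22)) = ½(4.82253e-05 + 4.26883e-06) = 2.62471e-05.
Running total after boundary: 0.000187844.
Correction k=1: B_{2}/2! · (f^{(1)}(22) − f^{(1)}(12)) = 1/12 · (-7.76152e-07 − (-1.60751e-05)) = 1.27491e-06.

S_1 ≈ 0.000189118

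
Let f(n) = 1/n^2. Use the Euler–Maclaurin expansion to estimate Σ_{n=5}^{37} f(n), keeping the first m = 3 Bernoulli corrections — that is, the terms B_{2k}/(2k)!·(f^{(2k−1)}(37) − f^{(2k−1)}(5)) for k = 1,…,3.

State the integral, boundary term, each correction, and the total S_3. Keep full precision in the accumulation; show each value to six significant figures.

Integral: ∫_5^37 1/x^2 dx = 0.172973.
½[f(5) + f(37)] = ½[0.0400000 + 0.000730460] = 0.0203652.
Running total after boundary: 0.193338.
Correction k=1: B_{2}/2! · (f^{(1)}(37) − f^{(1)}(5)) = 1/12 · (-3.94843e-05 − (-0.0160000)) = 0.00133004.
Partial sum through k=1: 0.194668.
Correction k=2: B_{4}/4! · (f^{(3)}(37) − f^{(3)}(5)) = −1/720 · (-3.46101e-07 − (-0.00768000)) = -1.06662e-05.
Partial sum through k=2: 0.194658.
Correction k=3: B_{6}/6! · (f^{(5)}(37) − f^{(5)}(5)) = 1/30240 · (-7.58439e-09 − (-0.00921600)) = 3.04762e-07.

S_3 ≈ 0.194658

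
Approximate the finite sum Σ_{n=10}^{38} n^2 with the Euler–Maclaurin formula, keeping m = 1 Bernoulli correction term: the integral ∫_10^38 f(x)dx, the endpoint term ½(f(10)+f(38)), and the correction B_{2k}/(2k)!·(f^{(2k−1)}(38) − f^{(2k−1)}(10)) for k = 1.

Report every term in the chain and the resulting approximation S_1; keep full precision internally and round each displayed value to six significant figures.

S_1 ≈ 18734.0

Integral: ∫_10^38 x^2 dx = 17957.3.
Endpoint term: (f(10) + f(38))/2 = (100.000 + 1444.00)/2 = 772.000.
Running total after boundary: 18729.3.
Order-1 term: 1/12 · (76.0000 − 20.0000) = 4.66667.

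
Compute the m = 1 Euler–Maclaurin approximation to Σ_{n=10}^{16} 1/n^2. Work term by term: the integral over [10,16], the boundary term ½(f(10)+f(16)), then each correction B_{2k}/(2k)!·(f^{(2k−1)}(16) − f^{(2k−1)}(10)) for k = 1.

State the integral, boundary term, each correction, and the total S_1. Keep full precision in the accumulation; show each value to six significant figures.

∫_10^16 1/x^2 dx evaluates to 0.0375000.
Endpoint term: (f(10) + f(16))/2 = (0.0100000 + 0.00390625)/2 = 0.00695313.
So far: 0.0444531.
k=1: B_{2}/(2)! × [f^{(1)}(16) − f^{(1)}(10)] = 1/12 × (-0.000488281 − (-0.00200000)) = 0.000125977.

S_1 ≈ 0.0445791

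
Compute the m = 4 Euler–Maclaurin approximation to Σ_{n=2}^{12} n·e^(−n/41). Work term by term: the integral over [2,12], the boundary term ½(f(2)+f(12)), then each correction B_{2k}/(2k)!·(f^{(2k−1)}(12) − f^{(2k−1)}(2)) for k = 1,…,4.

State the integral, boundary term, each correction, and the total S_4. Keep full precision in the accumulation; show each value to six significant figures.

S_4 ≈ 62.8421

∫_2^12 x·e^(−x/41) dx evaluates to 57.4437.
Endpoint term: (f(2) + f(12))/2 = (1.90478 + 8.95510)/2 = 5.42994.
So far: 62.8736.
k=1: B_{2}/(2)! × [f^{(1)}(12) − f^{(1)}(2)] = 1/12 × (0.527842 − 0.905932) = -0.0315075.
Running total after k=1: 62.8421.
k=2: B_{4}/(4)! × [f^{(3)}(12) − f^{(3)}(2)] = −1/720 × (0.00120188 − 0.00167205) = 6.53012e-07.
Running total after k=2: 62.8421.
k=3: B_{6}/(6)! × [f^{(5)}(12) − f^{(5)}(2)] = 1/30240 × (1.24316e-06 − 1.66875e-06) = -1.40738e-11.
Running total after k=3: 62.8421.
k=4: B_{8}/(8)! × [f^{(7)}(12) − f^{(7)}(2)] = −1/1209600 × (1.05374e-09 − 1.39371e-09) = 2.81057e-16.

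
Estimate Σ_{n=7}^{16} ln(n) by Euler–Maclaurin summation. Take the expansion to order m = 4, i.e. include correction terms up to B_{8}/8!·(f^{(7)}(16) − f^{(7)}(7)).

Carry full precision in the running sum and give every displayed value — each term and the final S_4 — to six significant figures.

Integral: ∫_7^16 ln(x) dx = 21.7400.
Boundary: ½(f(7) + f(16)) = ½(1.94591 + 2.77259) = 2.35925.
So far: 24.0993.
k=1: B_{2}/(2)! × [f^{(1)}(16) − f^{(1)}(7)] = 1/12 × (0.0625000 − 0.142857) = -0.00669643.
Running total after k=1: 24.0926.
k=2: B_{4}/(4)! × [f^{(3)}(16) − f^{(3)}(7)] = −1/720 × (0.000488281 − 0.00583090) = 7.42031e-06.
Running total after k=2: 24.0926.
k=3: B_{6}/(6)! × [f^{(5)}(16) − f^{(5)}(7)] = 1/30240 × (2.28882e-05 − 0.00142798) = -4.64646e-08.
Running total after k=3: 24.0926.
k=4: B_{8}/(8)! × [f^{(7)}(16) − f^{(7)}(7)] = −1/1209600 × (2.68221e-06 − 0.000874271) = 7.20560e-10.

S_4 ≈ 24.0926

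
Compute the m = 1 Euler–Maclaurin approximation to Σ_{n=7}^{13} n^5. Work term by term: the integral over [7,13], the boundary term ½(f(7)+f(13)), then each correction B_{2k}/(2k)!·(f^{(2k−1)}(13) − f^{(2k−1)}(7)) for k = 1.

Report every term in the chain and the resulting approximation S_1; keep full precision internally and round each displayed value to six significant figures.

S_1 ≈ 989810

Integral: ∫_7^13 x^5 dx = 784860.
½[f(7) + f(13)] = ½[16807.0 + 371293] = 194050.
Integral + boundary = 978910.
Order-1 term: 1/12 · (142805 − 12005.0) = 10900.0.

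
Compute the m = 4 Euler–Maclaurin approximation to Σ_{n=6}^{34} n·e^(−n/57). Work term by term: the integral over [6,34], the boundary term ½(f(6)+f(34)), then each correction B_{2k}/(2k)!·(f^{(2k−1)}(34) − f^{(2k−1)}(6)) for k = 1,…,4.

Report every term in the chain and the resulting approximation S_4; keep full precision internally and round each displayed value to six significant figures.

S_4 ≈ 387.537

Integral: ∫_6^34 x·e^(−x/57) dx = 375.523.
Boundary: ½(f(6) + f(34)) = ½(5.40053 + 18.7252) = 12.0629.
Integral + boundary = 387.586.
Correction k=1: B_{2}/2! · (f^{(1)}(34) − f^{(1)}(6)) = 1/12 · (0.222229 − 0.805342) = -0.0485927.
Partial sum through k=1: 387.537.
Correction k=2: B_{4}/4! · (f^{(3)}(34) − f^{(3)}(6)) = −1/720 · (0.000407421 − 0.000801944) = 5.47949e-07.
Partial sum through k=2: 387.537.
Correction k=3: B_{6}/6! · (f^{(5)}(34) − f^{(5)}(6)) = 1/30240 · (2.29745e-07 − 4.17364e-07) = -6.20431e-12.
Partial sum through k=3: 387.537.
Correction k=4: B_{8}/8! · (f^{(7)}(34) − f^{(7)}(6)) = −1/1209600 · (1.02829e-10 − 1.80948e-10) = 6.45823e-17.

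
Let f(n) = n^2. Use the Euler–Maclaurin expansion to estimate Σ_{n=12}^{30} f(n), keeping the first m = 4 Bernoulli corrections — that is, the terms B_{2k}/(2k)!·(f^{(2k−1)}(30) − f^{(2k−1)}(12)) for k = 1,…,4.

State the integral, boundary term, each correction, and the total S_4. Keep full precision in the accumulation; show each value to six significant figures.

S_4 ≈ 8949.00

∫_12^30 x^2 dx evaluates to 8424.00.
Boundary: ½(f(12) + f(30)) = ½(144.000 + 900.000) = 522.000.
So far: 8946.00.
k=1: B_{2}/(2)! × [f^{(1)}(30) − f^{(1)}(12)] = 1/12 × (60.0000 − 24.0000) = 3.00000.
Partial sum through k=1: 8949.00.
k=2: B_{4}/(4)! × [f^{(3)}(30) − f^{(3)}(12)] = −1/720 × (0.00000 − 0.00000) = 0.00000.
Partial sum through k=2: 8949.00.
k=3: B_{6}/(6)! × [f^{(5)}(30) − f^{(5)}(12)] = 1/30240 × (0.00000 − 0.00000) = 0.00000.
Partial sum through k=3: 8949.00.
k=4: B_{8}/(8)! × [f^{(7)}(30) − f^{(7)}(12)] = −1/1209600 × (0.00000 − 0.00000) = 0.00000.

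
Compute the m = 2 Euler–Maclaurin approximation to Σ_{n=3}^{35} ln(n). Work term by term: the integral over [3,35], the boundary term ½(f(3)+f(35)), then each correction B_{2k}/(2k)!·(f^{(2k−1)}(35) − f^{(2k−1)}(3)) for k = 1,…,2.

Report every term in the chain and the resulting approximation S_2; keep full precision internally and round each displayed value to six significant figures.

Integral: ∫_3^35 ln(x) dx = 89.1413.
½[f(3) + f(35)] = ½[1.09861 + 3.55535] = 2.32698.
Integral + boundary = 91.4683.
Correction k=1: B_{2}/2! · (f^{(1)}(35) − f^{(1)}(3)) = 1/12 · (0.0285714 − 0.333333) = -0.0253968.
Partial sum through k=1: 91.4429.
Correction k=2: B_{4}/4! · (f^{(3)}(35) − f^{(3)}(3)) = −1/720 · (4.66472e-05 − 0.0740741) = 0.000102816.

S_2 ≈ 91.4430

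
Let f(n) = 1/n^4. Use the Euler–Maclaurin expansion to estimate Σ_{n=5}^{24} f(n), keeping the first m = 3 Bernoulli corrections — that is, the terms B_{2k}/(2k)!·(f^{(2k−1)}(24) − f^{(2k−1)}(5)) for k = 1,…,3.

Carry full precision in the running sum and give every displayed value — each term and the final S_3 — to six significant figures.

Integral: ∫_5^24 1/x^4 dx = 0.00264255.
Boundary: ½(f(5) + f(24)) = ½(0.00160000 + 3.01408e-06) = 0.000801507.
Running total after boundary: 0.00344406.
Correction k=1: B_{2}/2! · (f^{(1)}(24) − f^{(1)}(5)) = 1/12 · (-5.02347e-07 − (-0.00128000)) = 0.000106625.
After k=1: 0.00355069.
Correction k=2: B_{4}/4! · (f^{(3)}(24) − f^{(3)}(5)) = −1/720 · (-2.61639e-08 − (-0.00153600)) = -2.13330e-06.
After k=2: 0.00354855.
Correction k=3: B_{6}/6! · (f^{(5)}(24) − f^{(5)}(5)) = 1/30240 · (-2.54371e-09 − (-0.00344064)) = 1.13778e-07.

S_3 ≈ 0.00354867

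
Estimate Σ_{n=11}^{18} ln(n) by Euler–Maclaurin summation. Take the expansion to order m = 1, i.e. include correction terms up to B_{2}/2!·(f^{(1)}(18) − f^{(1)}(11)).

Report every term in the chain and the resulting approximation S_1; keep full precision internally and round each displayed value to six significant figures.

∫_11^18 ln(x) dx evaluates to 18.6498.
Boundary: ½(f(11) + f(18)) = ½(2.39790 + 2.89037) = 2.64413.
Integral + boundary = 21.2940.
Order-1 term: 1/12 · (0.0555556 − 0.0909091) = -0.00294613.

S_1 ≈ 21.2910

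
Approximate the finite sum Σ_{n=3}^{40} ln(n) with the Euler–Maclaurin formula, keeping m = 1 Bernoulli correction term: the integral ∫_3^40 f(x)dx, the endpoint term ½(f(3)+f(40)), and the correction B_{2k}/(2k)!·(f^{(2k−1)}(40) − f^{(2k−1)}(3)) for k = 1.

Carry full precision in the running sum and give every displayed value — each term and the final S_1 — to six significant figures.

Integral: ∫_3^40 ln(x) dx = 107.259.
Boundary: ½(f(3) + f(40)) = ½(1.09861 + 3.68888) = 2.39375.
Integral + boundary = 109.653.
Correction k=1: B_{2}/2! · (f^{(1)}(40) − f^{(1)}(3)) = 1/12 · (0.0250000 − 0.333333) = -0.0256944.

S_1 ≈ 109.627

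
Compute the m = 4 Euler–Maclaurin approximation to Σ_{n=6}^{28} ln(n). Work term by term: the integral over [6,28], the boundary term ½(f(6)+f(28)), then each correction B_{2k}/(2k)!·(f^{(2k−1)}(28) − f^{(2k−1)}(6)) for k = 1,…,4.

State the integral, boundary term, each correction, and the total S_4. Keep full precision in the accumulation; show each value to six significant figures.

The integral term ∫_6^28 ln(x) dx = 60.5512.
Boundary: ½(f(6) + f(28)) = ½(1.79176 + 3.33220) = 2.56198.
Integral + boundary = 63.1132.
Correction k=1: B_{2}/2! · (f^{(1)}(28) − f^{(1)}(6)) = 1/12 · (0.0357143 − 0.166667) = -0.0109127.
After k=1: 63.1022.
Correction k=2: B_{4}/4! · (f^{(3)}(28) − f^{(3)}(6)) = −1/720 · (9.11079e-05 − 0.00925926) = 1.27335e-05.
After k=2: 63.1023.
Correction k=3: B_{6}/6! · (f^{(5)}(28) − f^{(5)}(6)) = 1/30240 · (1.39451e-06 − 0.00308642) = -1.02018e-07.
After k=3: 63.1023.
Correction k=4: B_{8}/8! · (f^{(7)}(28) − f^{(7)}(6)) = −1/1209600 · (5.33613e-08 − 0.00257202) = 2.12629e-09.

S_4 ≈ 63.1023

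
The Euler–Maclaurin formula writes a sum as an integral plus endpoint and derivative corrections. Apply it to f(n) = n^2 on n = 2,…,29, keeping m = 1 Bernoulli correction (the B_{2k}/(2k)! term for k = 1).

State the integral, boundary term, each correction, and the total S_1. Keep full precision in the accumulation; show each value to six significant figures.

S_1 ≈ 8554.00

∫_2^29 x^2 dx evaluates to 8127.00.
Endpoint term: (f(2) + f(29))/2 = (4.00000 + 841.000)/2 = 422.500.
So far: 8549.50.
k=1: B_{2}/(2)! × [f^{(1)}(29) − f^{(1)}(2)] = 1/12 × (58.0000 − 4.00000) = 4.50000.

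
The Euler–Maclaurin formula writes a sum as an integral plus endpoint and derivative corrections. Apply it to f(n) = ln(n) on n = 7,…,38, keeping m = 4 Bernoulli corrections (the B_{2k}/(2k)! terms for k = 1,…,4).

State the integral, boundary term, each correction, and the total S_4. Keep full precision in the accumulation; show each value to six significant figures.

S_4 ≈ 96.3889

∫_7^38 ln(x) dx evaluates to 93.6069.
Boundary: ½(f(7) + f(38)) = ½(1.94591 + 3.63759) = 2.79175.
Running total after boundary: 96.3987.
Order-1 term: 1/12 · (0.0263158 − 0.142857) = -0.00971178.
Running total after k=1: 96.3889.
Order-2 term: −1/720 · (3.64485e-05 − 0.00583090) = 8.04785e-06.
Running total after k=2: 96.3889.
Order-3 term: 1/30240 · (3.02896e-07 − 0.00142798) = -4.72114e-08.
Running total after k=3: 96.3889.
Order-4 term: −1/1209600 · (6.29285e-09 − 0.000874271) = 7.22772e-10.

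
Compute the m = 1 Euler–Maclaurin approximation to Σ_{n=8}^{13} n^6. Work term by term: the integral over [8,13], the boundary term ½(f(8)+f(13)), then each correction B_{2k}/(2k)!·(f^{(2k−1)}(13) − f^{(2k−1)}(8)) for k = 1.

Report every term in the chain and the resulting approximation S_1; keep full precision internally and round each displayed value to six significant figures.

Integral: ∫_8^13 x^6 dx = 8.66448e+06.
Boundary: ½(f(8) + f(13)) = ½(262144 + 4.82681e+06) = 2.54448e+06.
Integral + boundary = 1.12090e+07.
Correction k=1: B_{2}/2! · (f^{(1)}(13) − f^{(1)}(8)) = 1/12 · (2.22776e+06 − 196608) = 169262.

S_1 ≈ 1.13782e+07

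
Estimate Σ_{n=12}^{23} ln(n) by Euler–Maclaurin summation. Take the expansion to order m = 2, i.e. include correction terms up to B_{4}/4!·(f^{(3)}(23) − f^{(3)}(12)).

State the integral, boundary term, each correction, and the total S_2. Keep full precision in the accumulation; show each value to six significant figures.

The integral term ∫_12^23 ln(x) dx = 31.2975.
Endpoint term: (f(12) + f(23))/2 = (2.48491 + 3.13549)/2 = 2.81020.
So far: 34.1077.
k=1: B_{2}/(2)! × [f^{(1)}(23) − f^{(1)}(12)] = 1/12 × (0.0434783 − 0.0833333) = -0.00332126.
Running total after k=1: 34.1044.
k=2: B_{4}/(4)! × [f^{(3)}(23) − f^{(3)}(12)] = −1/720 × (0.000164379 − 0.00115741) = 1.37921e-06.

S_2 ≈ 34.1044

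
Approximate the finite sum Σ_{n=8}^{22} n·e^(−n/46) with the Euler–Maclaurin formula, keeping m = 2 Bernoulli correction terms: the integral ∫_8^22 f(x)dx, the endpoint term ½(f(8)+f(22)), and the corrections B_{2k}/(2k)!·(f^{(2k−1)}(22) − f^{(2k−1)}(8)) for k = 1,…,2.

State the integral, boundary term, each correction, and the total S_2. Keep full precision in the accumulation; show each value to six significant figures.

S_2 ≈ 158.704

Integral: ∫_8^22 x·e^(−x/46) dx = 148.555.
Endpoint term: (f(8) + f(22))/2 = (6.72296 + 13.6369)/2 = 10.1799.
Integral + boundary = 158.735.
Order-1 term: 1/12 · (0.323405 − 0.694219) = -0.0309011.
After k=1: 158.704.
Order-2 term: −1/720 · (0.000738718 − 0.00112238) = 5.32866e-07.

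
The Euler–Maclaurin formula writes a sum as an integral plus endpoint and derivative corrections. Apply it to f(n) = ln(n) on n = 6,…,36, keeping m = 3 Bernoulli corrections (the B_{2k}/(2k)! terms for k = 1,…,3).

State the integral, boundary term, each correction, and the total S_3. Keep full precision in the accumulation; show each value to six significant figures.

The integral term ∫_6^36 ln(x) dx = 88.2561.
½[f(6) + f(36)] = ½[1.79176 + 3.58352] = 2.68764.
Running total after boundary: 90.9438.
Order-1 term: 1/12 · (0.0277778 − 0.166667) = -0.0115741.
After k=1: 90.9322.
Order-2 term: −1/720 · (4.28669e-05 − 0.00925926) = 1.28005e-05.
After k=2: 90.9322.
Order-3 term: 1/30240 · (3.96916e-07 − 0.00308642) = -1.02051e-07.

S_3 ≈ 90.9322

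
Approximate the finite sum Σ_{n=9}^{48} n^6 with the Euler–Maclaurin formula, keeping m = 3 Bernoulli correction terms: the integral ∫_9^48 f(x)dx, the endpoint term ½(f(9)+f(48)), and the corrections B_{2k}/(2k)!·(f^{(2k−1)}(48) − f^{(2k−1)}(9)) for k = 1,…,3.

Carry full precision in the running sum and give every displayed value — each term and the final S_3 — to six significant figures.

The integral term ∫_9^48 x^6 dx = 8.38662e+10.
Endpoint term: (f(9) + f(48))/2 = (531441 + 1.22306e+10)/2 = 6.11556e+09.
Running total after boundary: 8.99818e+10.
k=1: B_{2}/(2)! × [f^{(1)}(48) − f^{(1)}(9)] = 1/12 × (1.52882e+09 − 354294) = 1.27372e+08.
After k=1: 9.01092e+10.
k=2: B_{4}/(4)! × [f^{(3)}(48) − f^{(3)}(9)] = −1/720 × (1.32710e+07 − 87480.0) = -18310.5.
After k=2: 9.01091e+10.
k=3: B_{6}/(6)! × [f^{(5)}(48) − f^{(5)}(9)] = 1/30240 × (34560.0 − 6480.00) = 0.928571.

S_3 ≈ 9.01091e+10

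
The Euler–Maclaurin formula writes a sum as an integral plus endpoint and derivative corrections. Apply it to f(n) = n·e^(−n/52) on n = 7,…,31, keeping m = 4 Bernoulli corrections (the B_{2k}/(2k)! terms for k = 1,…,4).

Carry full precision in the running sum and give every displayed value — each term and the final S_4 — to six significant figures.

Integral: ∫_7^31 x·e^(−x/52) dx = 303.793.
Boundary: ½(f(7) + f(31)) = ½(6.11836 + 17.0787) = 11.5985.
Running total after boundary: 315.391.
Order-1 term: 1/12 · (0.222490 − 0.756391) = -0.0444918.
After k=1: 315.347.
Order-2 term: −1/720 · (0.000489772 − 0.000926219) = 6.06176e-07.
After k=2: 315.347.
Order-3 term: 1/30240 · (3.31828e-07 − 5.81622e-07) = -8.26041e-12.
After k=3: 315.347.
Order-4 term: −1/1209600 · (1.78449e-10 − 3.03516e-10) = 1.03395e-16.

S_4 ≈ 315.347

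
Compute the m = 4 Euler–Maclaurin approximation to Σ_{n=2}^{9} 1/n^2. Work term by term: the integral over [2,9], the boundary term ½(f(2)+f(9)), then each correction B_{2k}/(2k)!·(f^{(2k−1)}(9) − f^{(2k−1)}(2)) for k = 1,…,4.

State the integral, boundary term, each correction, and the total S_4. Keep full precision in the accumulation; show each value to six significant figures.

∫_2^9 1/x^2 dx evaluates to 0.388889.
Boundary: ½(f(2) + f(9)) = ½(0.250000 + 0.0123457) = 0.131173.
So far: 0.520062.
Correction k=1: B_{2}/2! · (f^{(1)}(9) − f^{(1)}(2)) = 1/12 · (-0.00274348 − (-0.250000)) = 0.0206047.
Running total after k=1: 0.540666.
Correction k=2: B_{4}/4! · (f^{(3)}(9) − f^{(3)}(2)) = −1/720 · (-0.000406442 − (-0.750000)) = -0.00104110.
Running total after k=2: 0.539625.
Correction k=3: B_{6}/6! · (f^{(5)}(9) − f^{(5)}(2)) = 1/30240 · (-0.000150534 − (-5.62500)) = 0.000186007.
Running total after k=3: 0.539811.
Correction k=4: B_{8}/8! · (f^{(7)}(9) − f^{(7)}(2)) = −1/1209600 · (-0.000104073 − (-78.7500)) = -6.51041e-05.

S_4 ≈ 0.539746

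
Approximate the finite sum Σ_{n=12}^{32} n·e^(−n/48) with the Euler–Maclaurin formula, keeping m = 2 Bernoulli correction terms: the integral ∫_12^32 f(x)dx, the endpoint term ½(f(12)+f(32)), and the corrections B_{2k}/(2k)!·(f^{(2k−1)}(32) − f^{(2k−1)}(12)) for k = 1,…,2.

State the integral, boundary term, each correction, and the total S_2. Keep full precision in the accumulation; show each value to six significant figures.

S_2 ≈ 284.278

The integral term ∫_12^32 x·e^(−x/48) dx = 271.425.
Endpoint term: (f(12) + f(32))/2 = (9.34561 + 16.4293)/2 = 12.8875.
Integral + boundary = 284.312.
k=1: B_{2}/(2)! × [f^{(1)}(32) − f^{(1)}(12)] = 1/12 × (0.171139 − 0.584101) = -0.0344135.
After k=1: 284.278.
k=2: B_{4}/(4)! × [f^{(3)}(32) − f^{(3)}(12)] = −1/720 × (0.000519954 − 0.000929558) = 5.68895e-07.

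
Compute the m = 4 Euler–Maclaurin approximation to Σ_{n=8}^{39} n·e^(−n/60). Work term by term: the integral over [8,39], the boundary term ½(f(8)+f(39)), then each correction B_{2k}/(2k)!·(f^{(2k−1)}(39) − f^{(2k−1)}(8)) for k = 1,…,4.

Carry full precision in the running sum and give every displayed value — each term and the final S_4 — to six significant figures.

The integral term ∫_8^39 x·e^(−x/60) dx = 469.755.
Boundary: ½(f(8) + f(39)) = ½(7.00139 + 20.3598) = 13.6806.
So far: 483.436.
Correction k=1: B_{2}/2! · (f^{(1)}(39) − f^{(1)}(8)) = 1/12 · (0.182716 − 0.758484) = -0.0479806.
Partial sum through k=1: 483.388.
Correction k=2: B_{4}/4! · (f^{(3)}(39) − f^{(3)}(8)) = −1/720 · (0.000340780 − 0.000696897) = 4.94607e-07.
Partial sum through k=2: 483.388.
Correction k=3: B_{6}/6! · (f^{(5)}(39) − f^{(5)}(8)) = 1/30240 · (1.75224e-07 − 3.28640e-07) = -5.07330e-12.
Partial sum through k=3: 483.388.
Correction k=4: B_{8}/8! · (f^{(7)}(39) − f^{(7)}(8)) = −1/1209600 · (7.10518e-11 − 1.28805e-10) = 4.77457e-17.

S_4 ≈ 483.388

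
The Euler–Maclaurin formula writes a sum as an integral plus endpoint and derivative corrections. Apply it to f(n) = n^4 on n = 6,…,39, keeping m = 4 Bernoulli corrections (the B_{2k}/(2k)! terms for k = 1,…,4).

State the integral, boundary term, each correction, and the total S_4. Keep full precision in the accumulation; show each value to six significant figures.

S_4 ≈ 1.92204e+07

The integral term ∫_6^39 x^4 dx = 1.80433e+07.
Endpoint term: (f(6) + f(39))/2 = (1296.00 + 2.31344e+06)/2 = 1.15737e+06.
So far: 1.92007e+07.
Correction k=1: B_{2}/2! · (f^{(1)}(39) − f^{(1)}(6)) = 1/12 · (237276 − 864.000) = 19701.0.
After k=1: 1.92204e+07.
Correction k=2: B_{4}/4! · (f^{(3)}(39) − f^{(3)}(6)) = −1/720 · (936.000 − 144.000) = -1.10000.
After k=2: 1.92204e+07.
Correction k=3: B_{6}/6! · (f^{(5)}(39) − f^{(5)}(6)) = 1/30240 · (0.00000 − 0.00000) = 0.00000.
After k=3: 1.92204e+07.
Correction k=4: B_{8}/8! · (f^{(7)}(39) − f^{(7)}(6)) = −1/1209600 · (0.00000 − 0.00000) = 0.00000.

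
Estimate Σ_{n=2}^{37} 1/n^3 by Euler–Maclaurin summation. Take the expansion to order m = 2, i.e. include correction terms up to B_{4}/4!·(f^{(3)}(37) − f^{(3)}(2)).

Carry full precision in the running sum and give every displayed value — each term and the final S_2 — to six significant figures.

Integral: ∫_2^37 1/x^3 dx = 0.124635.
½[f(2) + f(37)] = ½[0.125000 + 1.97422e-05] = 0.0625099.
Running total after boundary: 0.187145.
Correction k=1: B_{2}/2! · (f^{(1)}(37) − f^{(1)}(2)) = 1/12 · (-1.60072e-06 − (-0.187500)) = 0.0156249.
Partial sum through k=1: 0.202770.
Correction k=2: B_{4}/4! · (f^{(3)}(37) − f^{(3)}(2)) = −1/720 · (-2.33852e-08 − (-0.937500)) = -0.00130208.

S_2 ≈ 0.201467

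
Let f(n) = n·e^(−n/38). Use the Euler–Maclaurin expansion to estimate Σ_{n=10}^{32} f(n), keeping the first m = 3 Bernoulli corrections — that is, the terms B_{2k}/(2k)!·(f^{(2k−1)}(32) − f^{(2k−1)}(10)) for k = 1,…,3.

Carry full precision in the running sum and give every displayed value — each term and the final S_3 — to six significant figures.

S_3 ≈ 266.723

Integral: ∫_10^32 x·e^(−x/38) dx = 256.029.
½[f(10) + f(32)] = ½[7.68621 + 13.7857] = 10.7359.
Running total after boundary: 266.765.
k=1: B_{2}/(2)! × [f^{(1)}(32) − f^{(1)}(10)] = 1/12 × (0.0680215 − 0.566352) = -0.0415275.
After k=1: 266.723.
k=2: B_{4}/(4)! × [f^{(3)}(32) − f^{(3)}(10)] = −1/720 × (0.000643786 − 0.00145678) = 1.12916e-06.
After k=2: 266.723.
k=3: B_{6}/(6)! × [f^{(5)}(32) − f^{(5)}(10)] = 1/30240 × (8.59048e-07 − 1.74609e-06) = -2.93334e-11.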